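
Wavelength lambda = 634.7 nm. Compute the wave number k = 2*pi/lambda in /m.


k = 2 * pi / lambda
= 6.2832 / (634.7e-9)
= 6.2832 / 6.3470e-07
= 9.8995e+06 /m

9.8995e+06


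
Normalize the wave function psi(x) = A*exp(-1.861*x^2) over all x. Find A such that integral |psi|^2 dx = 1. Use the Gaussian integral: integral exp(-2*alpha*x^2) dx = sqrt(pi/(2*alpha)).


integral |psi|^2 dx = A^2 * sqrt(pi/(2*alpha)) = 1
A^2 = sqrt(2*alpha/pi)
= sqrt(2 * 1.861 / pi)
= 1.088462
A = sqrt(1.088462)
= 1.0433

1.0433


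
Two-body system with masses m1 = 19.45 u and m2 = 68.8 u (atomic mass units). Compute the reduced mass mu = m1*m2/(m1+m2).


mu = m1 * m2 / (m1 + m2)
= 19.45 * 68.8 / (19.45 + 68.8)
= 1338.16 / 88.25
= 15.1633 u

15.1633


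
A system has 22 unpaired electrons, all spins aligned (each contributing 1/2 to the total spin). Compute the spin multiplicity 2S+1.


Total spin S = N * (1/2) = 22 * 0.5 = 11.0
Spin multiplicity = 2S + 1
= 2 * 11.0 + 1
= 23

23


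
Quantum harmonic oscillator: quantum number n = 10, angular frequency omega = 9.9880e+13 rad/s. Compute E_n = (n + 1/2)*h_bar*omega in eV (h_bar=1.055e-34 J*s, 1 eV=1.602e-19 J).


E = (n + 1/2) * h_bar * omega
= (10 + 0.5) * 1.055e-34 * 9.9880e+13
= 10.5 * 1.0537e-20
= 1.1064e-19 J
= 0.6906 eV

0.6906


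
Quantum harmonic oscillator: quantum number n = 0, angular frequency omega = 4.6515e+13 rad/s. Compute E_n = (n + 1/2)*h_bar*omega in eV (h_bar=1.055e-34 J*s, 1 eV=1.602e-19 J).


E = (n + 1/2) * h_bar * omega
= (0 + 0.5) * 1.055e-34 * 4.6515e+13
= 0.5 * 4.9073e-21
= 2.4537e-21 J
= 0.0153 eV

0.0153


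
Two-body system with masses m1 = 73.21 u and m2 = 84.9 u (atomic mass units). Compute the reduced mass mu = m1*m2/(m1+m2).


mu = m1 * m2 / (m1 + m2)
= 73.21 * 84.9 / (73.21 + 84.9)
= 6215.529 / 158.11
= 39.3114 u

39.3114


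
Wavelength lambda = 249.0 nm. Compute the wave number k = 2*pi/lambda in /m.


k = 2 * pi / lambda
= 6.2832 / (249.0e-9)
= 6.2832 / 2.4900e-07
= 2.5234e+07 /m

2.5234e+07


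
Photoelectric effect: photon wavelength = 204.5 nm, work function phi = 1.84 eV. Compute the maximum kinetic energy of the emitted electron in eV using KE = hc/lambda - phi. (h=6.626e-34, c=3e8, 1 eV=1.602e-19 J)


E_photon = hc / lambda
= (6.626e-34)(3e8) / (204.5e-9)
= 9.7203e-19 J
= 6.0676 eV
KE = E_photon - phi
= 6.0676 - 1.84
= 4.2276 eV

4.2276


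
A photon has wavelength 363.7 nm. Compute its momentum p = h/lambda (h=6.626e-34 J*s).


p = h / lambda
= 6.626e-34 / (363.7e-9)
= 6.626e-34 / 3.6370e-07
= 1.8218e-27 kg*m/s

1.8218e-27


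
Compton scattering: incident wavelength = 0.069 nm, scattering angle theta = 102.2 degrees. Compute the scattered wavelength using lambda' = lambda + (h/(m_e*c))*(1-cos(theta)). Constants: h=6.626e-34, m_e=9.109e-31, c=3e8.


Compton wavelength: h/(m_e*c) = 2.4247e-12 m
d_lambda = 2.4247e-12 * (1 - cos(102.2 deg))
= 2.4247e-12 * 1.211325
= 2.9371e-12 m = 0.002937 nm
lambda' = 0.069 + 0.002937
= 0.071937 nm

0.071937


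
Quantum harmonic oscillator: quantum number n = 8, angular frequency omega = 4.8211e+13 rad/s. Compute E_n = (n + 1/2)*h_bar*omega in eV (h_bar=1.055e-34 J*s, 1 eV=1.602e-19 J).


E = (n + 1/2) * h_bar * omega
= (8 + 0.5) * 1.055e-34 * 4.8211e+13
= 8.5 * 5.0863e-21
= 4.3233e-20 J
= 0.2699 eV

0.2699


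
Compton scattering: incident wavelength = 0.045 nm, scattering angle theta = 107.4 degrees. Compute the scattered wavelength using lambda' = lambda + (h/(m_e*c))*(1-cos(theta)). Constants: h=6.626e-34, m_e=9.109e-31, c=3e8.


Compton wavelength: h/(m_e*c) = 2.4247e-12 m
d_lambda = 2.4247e-12 * (1 - cos(107.4 deg))
= 2.4247e-12 * 1.299041
= 3.1498e-12 m = 0.00315 nm
lambda' = 0.045 + 0.00315
= 0.04815 nm

0.04815


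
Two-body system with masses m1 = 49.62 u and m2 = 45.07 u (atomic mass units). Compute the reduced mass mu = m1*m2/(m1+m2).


mu = m1 * m2 / (m1 + m2)
= 49.62 * 45.07 / (49.62 + 45.07)
= 2236.3734 / 94.69
= 23.6178 u

23.6178


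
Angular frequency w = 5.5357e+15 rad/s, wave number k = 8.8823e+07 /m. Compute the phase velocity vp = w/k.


vp = w / k
= 5.5357e+15 / 8.8823e+07
= 6.2323e+07 m/s

6.2323e+07


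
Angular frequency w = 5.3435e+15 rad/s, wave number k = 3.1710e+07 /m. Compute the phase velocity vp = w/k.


vp = w / k
= 5.3435e+15 / 3.1710e+07
= 1.6851e+08 m/s

1.6851e+08


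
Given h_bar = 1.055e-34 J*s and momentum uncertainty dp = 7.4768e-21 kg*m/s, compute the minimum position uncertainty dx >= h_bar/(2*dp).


dx = h_bar / (2 * dp)
= 1.055e-34 / (2 * 7.4768e-21)
= 1.055e-34 / 1.4954e-20
= 7.0552e-15 m

7.0552e-15


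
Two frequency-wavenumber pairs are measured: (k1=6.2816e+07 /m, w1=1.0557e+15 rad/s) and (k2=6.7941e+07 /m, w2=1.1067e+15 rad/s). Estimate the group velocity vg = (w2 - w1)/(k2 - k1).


vg = (w2 - w1) / (k2 - k1)
= (1.1067e+15 - 1.0557e+15) / (6.7941e+07 - 6.2816e+07)
= 5.1000e+13 / 5.1250e+06
= 9.9512e+06 m/s

9.9512e+06


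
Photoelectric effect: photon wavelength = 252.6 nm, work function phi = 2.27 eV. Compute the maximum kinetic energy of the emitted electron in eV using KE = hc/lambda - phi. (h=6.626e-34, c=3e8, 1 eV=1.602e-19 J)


E_photon = hc / lambda
= (6.626e-34)(3e8) / (252.6e-9)
= 7.8694e-19 J
= 4.9122 eV
KE = E_photon - phi
= 4.9122 - 2.27
= 2.6422 eV

2.6422


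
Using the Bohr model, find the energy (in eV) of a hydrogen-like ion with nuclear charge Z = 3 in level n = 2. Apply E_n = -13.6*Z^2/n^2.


E_n = -13.6 * Z^2 / n^2
= -13.6 * 3^2 / 2^2
= -13.6 * 9 / 4
= -30.6 eV

-30.6


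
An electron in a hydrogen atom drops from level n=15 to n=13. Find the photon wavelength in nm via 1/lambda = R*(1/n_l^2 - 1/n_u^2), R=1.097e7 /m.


1/lambda = R * (1/n_l^2 - 1/n_u^2)
= 1.097e7 * (1/13^2 - 1/15^2)
= 1.097e7 * (0.005917 - 0.004444)
= 1.097e7 * 0.001473
= 1.6156e+04 /m
lambda = 1 / 1.6156e+04 = 61897.708 nm

61897.708


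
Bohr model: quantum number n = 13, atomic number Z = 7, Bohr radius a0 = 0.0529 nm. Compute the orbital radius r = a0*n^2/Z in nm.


r = a0 * n^2 / Z
= 0.0529 * 13^2 / 7
= 0.0529 * 169 / 7
= 1.2772 nm

1.2772


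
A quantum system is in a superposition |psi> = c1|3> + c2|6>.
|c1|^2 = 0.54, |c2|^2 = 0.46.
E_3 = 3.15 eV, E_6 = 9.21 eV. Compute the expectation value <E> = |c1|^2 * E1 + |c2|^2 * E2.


<E> = |c1|^2 * E1 + |c2|^2 * E2
= 0.54 * 3.15 + 0.46 * 9.21
= 1.701 + 4.2366
= 5.9376 eV

5.9376


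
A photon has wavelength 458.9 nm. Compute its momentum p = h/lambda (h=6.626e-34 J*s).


p = h / lambda
= 6.626e-34 / (458.9e-9)
= 6.626e-34 / 4.5890e-07
= 1.4439e-27 kg*m/s

1.4439e-27


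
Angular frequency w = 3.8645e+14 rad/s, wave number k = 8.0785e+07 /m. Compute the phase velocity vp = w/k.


vp = w / k
= 3.8645e+14 / 8.0785e+07
= 4.7837e+06 m/s

4.7837e+06


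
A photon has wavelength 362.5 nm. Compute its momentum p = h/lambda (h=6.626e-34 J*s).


p = h / lambda
= 6.626e-34 / (362.5e-9)
= 6.626e-34 / 3.6250e-07
= 1.8279e-27 kg*m/s

1.8279e-27


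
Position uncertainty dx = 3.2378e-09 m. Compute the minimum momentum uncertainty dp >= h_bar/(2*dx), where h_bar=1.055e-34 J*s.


dp = h_bar / (2 * dx)
= 1.055e-34 / (2 * 3.2378e-09)
= 1.055e-34 / 6.4756e-09
= 1.6292e-26 kg*m/s

1.6292e-26


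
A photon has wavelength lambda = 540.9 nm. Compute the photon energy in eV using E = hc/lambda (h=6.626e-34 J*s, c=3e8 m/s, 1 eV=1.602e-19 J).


E = hc / lambda
= (6.626e-34)(3e8) / (540.9e-9)
= 1.9878e-25 / 5.4090e-07
= 3.6750e-19 J
Converting to eV: 3.6750e-19 / 1.602e-19
= 2.294 eV

2.294


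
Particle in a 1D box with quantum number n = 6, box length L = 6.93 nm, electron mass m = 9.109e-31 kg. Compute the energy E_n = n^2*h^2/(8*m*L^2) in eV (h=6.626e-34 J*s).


E = n^2 * h^2 / (8 * m * L^2)
= 6^2 * (6.626e-34)^2 / (8 * 9.109e-31 * (6.93e-9)^2)
= 36 * 4.3904e-67 / (8 * 9.109e-31 * 4.8025e-17)
= 4.5163e-20 J
= 0.2819 eV

0.2819


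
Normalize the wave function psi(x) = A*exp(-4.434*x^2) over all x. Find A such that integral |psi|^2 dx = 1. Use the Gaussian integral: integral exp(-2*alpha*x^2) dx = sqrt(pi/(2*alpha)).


integral |psi|^2 dx = A^2 * sqrt(pi/(2*alpha)) = 1
A^2 = sqrt(2*alpha/pi)
= sqrt(2 * 4.434 / pi)
= 1.680111
A = sqrt(1.680111)
= 1.2962

1.2962


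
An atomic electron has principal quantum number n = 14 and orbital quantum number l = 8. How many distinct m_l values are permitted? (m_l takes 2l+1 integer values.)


m_l ranges from -l to +l in integer steps
So m_l goes from -8 to +8
Count = 2l + 1 = 2*8 + 1
= 17

17


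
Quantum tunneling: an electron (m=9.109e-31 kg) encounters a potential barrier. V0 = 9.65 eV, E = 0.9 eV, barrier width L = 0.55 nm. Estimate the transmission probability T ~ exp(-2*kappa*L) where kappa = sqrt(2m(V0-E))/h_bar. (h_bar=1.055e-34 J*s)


V0 - E = 8.75 eV = 1.4017e-18 J
kappa = sqrt(2 * m * (V0-E)) / h_bar
= sqrt(2 * 9.109e-31 * 1.4017e-18) / 1.055e-34
= 1.5147e+10 /m
2*kappa*L = 2 * 1.5147e+10 * 0.55e-9
= 16.662
T = exp(-16.662) = 5.805058e-08

5.805058e-08


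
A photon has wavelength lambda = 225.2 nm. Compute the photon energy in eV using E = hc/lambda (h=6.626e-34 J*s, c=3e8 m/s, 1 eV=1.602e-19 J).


E = hc / lambda
= (6.626e-34)(3e8) / (225.2e-9)
= 1.9878e-25 / 2.2520e-07
= 8.8268e-19 J
Converting to eV: 8.8268e-19 / 1.602e-19
= 5.5099 eV

5.5099


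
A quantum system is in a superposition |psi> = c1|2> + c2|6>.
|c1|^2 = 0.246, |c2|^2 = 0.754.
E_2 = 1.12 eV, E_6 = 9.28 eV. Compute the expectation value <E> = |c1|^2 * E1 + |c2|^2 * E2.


<E> = |c1|^2 * E1 + |c2|^2 * E2
= 0.246 * 1.12 + 0.754 * 9.28
= 0.2755 + 6.9971
= 7.2726 eV

7.2726


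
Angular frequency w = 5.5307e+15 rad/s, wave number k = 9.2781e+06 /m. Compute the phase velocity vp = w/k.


vp = w / k
= 5.5307e+15 / 9.2781e+06
= 5.9610e+08 m/s

5.9610e+08


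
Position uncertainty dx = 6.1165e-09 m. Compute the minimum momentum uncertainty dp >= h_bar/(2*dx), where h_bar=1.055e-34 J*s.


dp = h_bar / (2 * dx)
= 1.055e-34 / (2 * 6.1165e-09)
= 1.055e-34 / 1.2233e-08
= 8.6242e-27 kg*m/s

8.6242e-27


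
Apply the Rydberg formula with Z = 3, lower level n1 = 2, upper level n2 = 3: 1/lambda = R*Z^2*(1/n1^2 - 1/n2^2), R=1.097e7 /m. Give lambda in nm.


1/lambda = R * Z^2 * (1/n1^2 - 1/n2^2)
= 1.097e7 * 3^2 * (1/2^2 - 1/3^2)
= 1.097e7 * 9 * (0.25 - 0.111111)
= 1.3712e+07 /m
lambda = 1 / 1.3712e+07
= 72.9262 nm

72.9262


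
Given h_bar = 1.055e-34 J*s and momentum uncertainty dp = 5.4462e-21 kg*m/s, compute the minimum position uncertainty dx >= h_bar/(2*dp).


dx = h_bar / (2 * dp)
= 1.055e-34 / (2 * 5.4462e-21)
= 1.055e-34 / 1.0892e-20
= 9.6857e-15 m

9.6857e-15


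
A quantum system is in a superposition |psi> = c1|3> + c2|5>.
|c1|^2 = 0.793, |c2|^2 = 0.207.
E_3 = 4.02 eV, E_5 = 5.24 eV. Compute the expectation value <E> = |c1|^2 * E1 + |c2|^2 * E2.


<E> = |c1|^2 * E1 + |c2|^2 * E2
= 0.793 * 4.02 + 0.207 * 5.24
= 3.1879 + 1.0847
= 4.2725 eV

4.2725


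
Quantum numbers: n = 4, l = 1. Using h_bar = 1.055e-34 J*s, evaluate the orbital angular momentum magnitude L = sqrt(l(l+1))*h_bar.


L = sqrt(l*(l+1)) * h_bar
= sqrt(1 * 2) * 1.055e-34
= sqrt(2) * 1.055e-34
= 1.4142 * 1.055e-34
= 1.4920e-34 J*s

1.4920e-34


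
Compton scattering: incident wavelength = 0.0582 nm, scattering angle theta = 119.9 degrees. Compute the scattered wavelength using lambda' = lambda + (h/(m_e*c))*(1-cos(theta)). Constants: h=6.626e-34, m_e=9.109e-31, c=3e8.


Compton wavelength: h/(m_e*c) = 2.4247e-12 m
d_lambda = 2.4247e-12 * (1 - cos(119.9 deg))
= 2.4247e-12 * 1.498488
= 3.6334e-12 m = 0.003633 nm
lambda' = 0.0582 + 0.003633
= 0.061833 nm

0.061833


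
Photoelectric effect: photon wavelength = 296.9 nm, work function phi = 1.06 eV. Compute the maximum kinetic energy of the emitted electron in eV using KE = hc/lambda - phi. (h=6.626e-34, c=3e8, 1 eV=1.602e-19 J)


E_photon = hc / lambda
= (6.626e-34)(3e8) / (296.9e-9)
= 6.6952e-19 J
= 4.1793 eV
KE = E_photon - phi
= 4.1793 - 1.06
= 3.1193 eV

3.1193


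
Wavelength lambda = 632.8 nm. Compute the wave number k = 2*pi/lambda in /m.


k = 2 * pi / lambda
= 6.2832 / (632.8e-9)
= 6.2832 / 6.3280e-07
= 9.9292e+06 /m

9.9292e+06


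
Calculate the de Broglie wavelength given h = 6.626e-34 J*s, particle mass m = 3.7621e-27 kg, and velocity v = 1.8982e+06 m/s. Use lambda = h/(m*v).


lambda = h / (m * v)
= 6.626e-34 / (3.7621e-27 * 1.8982e+06)
= 6.626e-34 / 7.1412e-21
= 9.2785e-14 m

9.2785e-14


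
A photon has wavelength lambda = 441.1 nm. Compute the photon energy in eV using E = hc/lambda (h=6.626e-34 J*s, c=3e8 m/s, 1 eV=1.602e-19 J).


E = hc / lambda
= (6.626e-34)(3e8) / (441.1e-9)
= 1.9878e-25 / 4.4110e-07
= 4.5065e-19 J
Converting to eV: 4.5065e-19 / 1.602e-19
= 2.813 eV

2.813


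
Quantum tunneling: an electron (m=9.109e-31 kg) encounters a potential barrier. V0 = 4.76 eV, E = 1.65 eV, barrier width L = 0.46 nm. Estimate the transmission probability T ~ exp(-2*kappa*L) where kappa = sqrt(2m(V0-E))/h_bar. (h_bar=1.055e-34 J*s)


V0 - E = 3.11 eV = 4.9822e-19 J
kappa = sqrt(2 * m * (V0-E)) / h_bar
= sqrt(2 * 9.109e-31 * 4.9822e-19) / 1.055e-34
= 9.0304e+09 /m
2*kappa*L = 2 * 9.0304e+09 * 0.46e-9
= 8.308
T = exp(-8.308) = 2.465334e-04

2.465334e-04


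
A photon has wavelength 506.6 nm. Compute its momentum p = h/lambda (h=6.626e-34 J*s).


p = h / lambda
= 6.626e-34 / (506.6e-9)
= 6.626e-34 / 5.0660e-07
= 1.3079e-27 kg*m/s

1.3079e-27


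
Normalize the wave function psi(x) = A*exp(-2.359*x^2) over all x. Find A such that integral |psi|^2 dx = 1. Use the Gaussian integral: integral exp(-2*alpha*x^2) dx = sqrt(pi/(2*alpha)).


integral |psi|^2 dx = A^2 * sqrt(pi/(2*alpha)) = 1
A^2 = sqrt(2*alpha/pi)
= sqrt(2 * 2.359 / pi)
= 1.225474
A = sqrt(1.225474)
= 1.107

1.107


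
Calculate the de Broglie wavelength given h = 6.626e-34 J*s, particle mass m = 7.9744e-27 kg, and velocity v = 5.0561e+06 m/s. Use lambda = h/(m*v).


lambda = h / (m * v)
= 6.626e-34 / (7.9744e-27 * 5.0561e+06)
= 6.626e-34 / 4.0319e-20
= 1.6434e-14 m

1.6434e-14


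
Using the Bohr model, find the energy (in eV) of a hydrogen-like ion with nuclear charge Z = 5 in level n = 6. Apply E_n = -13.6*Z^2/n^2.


E_n = -13.6 * Z^2 / n^2
= -13.6 * 5^2 / 6^2
= -13.6 * 25 / 36
= -9.4444 eV

-9.4444


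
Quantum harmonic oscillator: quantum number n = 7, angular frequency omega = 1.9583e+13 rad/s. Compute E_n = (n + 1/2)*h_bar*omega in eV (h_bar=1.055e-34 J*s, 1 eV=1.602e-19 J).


E = (n + 1/2) * h_bar * omega
= (7 + 0.5) * 1.055e-34 * 1.9583e+13
= 7.5 * 2.0660e-21
= 1.5495e-20 J
= 0.0967 eV

0.0967


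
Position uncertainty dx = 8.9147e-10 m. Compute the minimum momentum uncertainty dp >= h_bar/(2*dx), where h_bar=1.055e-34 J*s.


dp = h_bar / (2 * dx)
= 1.055e-34 / (2 * 8.9147e-10)
= 1.055e-34 / 1.7829e-09
= 5.9172e-26 kg*m/s

5.9172e-26


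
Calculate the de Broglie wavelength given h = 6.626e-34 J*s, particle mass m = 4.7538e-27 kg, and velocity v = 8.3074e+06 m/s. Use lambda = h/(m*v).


lambda = h / (m * v)
= 6.626e-34 / (4.7538e-27 * 8.3074e+06)
= 6.626e-34 / 3.9492e-20
= 1.6778e-14 m

1.6778e-14


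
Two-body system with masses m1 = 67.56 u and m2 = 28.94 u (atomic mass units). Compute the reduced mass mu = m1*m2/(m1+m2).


mu = m1 * m2 / (m1 + m2)
= 67.56 * 28.94 / (67.56 + 28.94)
= 1955.1864 / 96.5
= 20.261 u

20.261


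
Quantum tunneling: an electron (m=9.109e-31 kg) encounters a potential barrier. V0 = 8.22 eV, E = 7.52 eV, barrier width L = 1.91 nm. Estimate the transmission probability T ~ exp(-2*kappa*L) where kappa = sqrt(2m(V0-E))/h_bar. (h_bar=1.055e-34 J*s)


V0 - E = 0.7 eV = 1.1214e-19 J
kappa = sqrt(2 * m * (V0-E)) / h_bar
= sqrt(2 * 9.109e-31 * 1.1214e-19) / 1.055e-34
= 4.2843e+09 /m
2*kappa*L = 2 * 4.2843e+09 * 1.91e-9
= 16.366
T = exp(-16.366) = 7.804646e-08

7.804646e-08


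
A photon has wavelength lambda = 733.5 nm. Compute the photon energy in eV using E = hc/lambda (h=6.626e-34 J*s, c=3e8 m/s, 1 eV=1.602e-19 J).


E = hc / lambda
= (6.626e-34)(3e8) / (733.5e-9)
= 1.9878e-25 / 7.3350e-07
= 2.7100e-19 J
Converting to eV: 2.7100e-19 / 1.602e-19
= 1.6916 eV

1.6916


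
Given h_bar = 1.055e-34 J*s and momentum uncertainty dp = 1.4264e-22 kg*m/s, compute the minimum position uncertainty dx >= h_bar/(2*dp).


dx = h_bar / (2 * dp)
= 1.055e-34 / (2 * 1.4264e-22)
= 1.055e-34 / 2.8528e-22
= 3.6981e-13 m

3.6981e-13


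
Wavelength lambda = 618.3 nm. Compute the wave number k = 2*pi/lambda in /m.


k = 2 * pi / lambda
= 6.2832 / (618.3e-9)
= 6.2832 / 6.1830e-07
= 1.0162e+07 /m

1.0162e+07


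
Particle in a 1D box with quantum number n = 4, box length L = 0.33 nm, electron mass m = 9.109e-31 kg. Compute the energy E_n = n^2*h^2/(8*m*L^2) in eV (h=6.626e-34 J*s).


E = n^2 * h^2 / (8 * m * L^2)
= 4^2 * (6.626e-34)^2 / (8 * 9.109e-31 * (0.33e-9)^2)
= 16 * 4.3904e-67 / (8 * 9.109e-31 * 1.0890e-19)
= 8.8519e-18 J
= 55.255 eV

55.255


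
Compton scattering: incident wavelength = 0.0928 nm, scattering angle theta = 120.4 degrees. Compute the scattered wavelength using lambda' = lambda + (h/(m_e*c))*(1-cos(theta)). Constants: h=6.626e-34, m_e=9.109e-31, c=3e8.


Compton wavelength: h/(m_e*c) = 2.4247e-12 m
d_lambda = 2.4247e-12 * (1 - cos(120.4 deg))
= 2.4247e-12 * 1.506034
= 3.6517e-12 m = 0.003652 nm
lambda' = 0.0928 + 0.003652
= 0.096452 nm

0.096452


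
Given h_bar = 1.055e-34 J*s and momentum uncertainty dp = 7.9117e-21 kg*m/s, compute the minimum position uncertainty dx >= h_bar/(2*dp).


dx = h_bar / (2 * dp)
= 1.055e-34 / (2 * 7.9117e-21)
= 1.055e-34 / 1.5823e-20
= 6.6673e-15 m

6.6673e-15


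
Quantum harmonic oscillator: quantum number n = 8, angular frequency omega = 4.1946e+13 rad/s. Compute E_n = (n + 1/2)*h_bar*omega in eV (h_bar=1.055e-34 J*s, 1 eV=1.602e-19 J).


E = (n + 1/2) * h_bar * omega
= (8 + 0.5) * 1.055e-34 * 4.1946e+13
= 8.5 * 4.4253e-21
= 3.7615e-20 J
= 0.2348 eV

0.2348


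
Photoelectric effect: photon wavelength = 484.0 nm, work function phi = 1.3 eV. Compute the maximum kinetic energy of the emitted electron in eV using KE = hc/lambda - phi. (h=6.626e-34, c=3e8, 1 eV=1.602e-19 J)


E_photon = hc / lambda
= (6.626e-34)(3e8) / (484.0e-9)
= 4.1070e-19 J
= 2.5637 eV
KE = E_photon - phi
= 2.5637 - 1.3
= 1.2637 eV

1.2637


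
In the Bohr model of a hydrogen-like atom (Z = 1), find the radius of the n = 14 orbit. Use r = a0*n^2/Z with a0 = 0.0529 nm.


r = a0 * n^2 / Z
= 0.0529 * 14^2 / 1
= 0.0529 * 196 / 1
= 10.3684 nm

10.3684


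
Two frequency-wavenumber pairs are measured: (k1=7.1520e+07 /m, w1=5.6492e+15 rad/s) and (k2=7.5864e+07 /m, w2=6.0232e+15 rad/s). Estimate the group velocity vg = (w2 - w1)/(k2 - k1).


vg = (w2 - w1) / (k2 - k1)
= (6.0232e+15 - 5.6492e+15) / (7.5864e+07 - 7.1520e+07)
= 3.7400e+14 / 4.3440e+06
= 8.6096e+07 m/s

8.6096e+07


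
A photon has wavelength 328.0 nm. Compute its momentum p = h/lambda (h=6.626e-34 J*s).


p = h / lambda
= 6.626e-34 / (328.0e-9)
= 6.626e-34 / 3.2800e-07
= 2.0201e-27 kg*m/s

2.0201e-27


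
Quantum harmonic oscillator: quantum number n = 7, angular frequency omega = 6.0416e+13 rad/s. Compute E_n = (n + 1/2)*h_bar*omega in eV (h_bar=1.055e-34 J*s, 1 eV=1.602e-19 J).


E = (n + 1/2) * h_bar * omega
= (7 + 0.5) * 1.055e-34 * 6.0416e+13
= 7.5 * 6.3739e-21
= 4.7804e-20 J
= 0.2984 eV

0.2984


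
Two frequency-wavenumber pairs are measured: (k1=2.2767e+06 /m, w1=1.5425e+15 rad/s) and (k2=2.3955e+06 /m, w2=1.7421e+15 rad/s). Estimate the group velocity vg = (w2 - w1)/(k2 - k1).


vg = (w2 - w1) / (k2 - k1)
= (1.7421e+15 - 1.5425e+15) / (2.3955e+06 - 2.2767e+06)
= 1.9960e+14 / 1.1880e+05
= 1.6801e+09 m/s

1.6801e+09


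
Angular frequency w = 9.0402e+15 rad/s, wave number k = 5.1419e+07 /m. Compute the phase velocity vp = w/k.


vp = w / k
= 9.0402e+15 / 5.1419e+07
= 1.7581e+08 m/s

1.7581e+08


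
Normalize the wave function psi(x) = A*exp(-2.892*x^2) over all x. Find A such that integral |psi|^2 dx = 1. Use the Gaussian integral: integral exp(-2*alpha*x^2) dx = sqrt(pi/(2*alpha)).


integral |psi|^2 dx = A^2 * sqrt(pi/(2*alpha)) = 1
A^2 = sqrt(2*alpha/pi)
= sqrt(2 * 2.892 / pi)
= 1.356873
A = sqrt(1.356873)
= 1.1648

1.1648


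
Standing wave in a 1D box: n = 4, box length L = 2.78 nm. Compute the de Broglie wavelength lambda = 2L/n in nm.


lambda = 2L / n
= 2 * 2.78 / 4
= 5.56 / 4
= 1.39 nm

1.39


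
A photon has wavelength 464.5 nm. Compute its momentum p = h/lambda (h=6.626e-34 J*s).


p = h / lambda
= 6.626e-34 / (464.5e-9)
= 6.626e-34 / 4.6450e-07
= 1.4265e-27 kg*m/s

1.4265e-27


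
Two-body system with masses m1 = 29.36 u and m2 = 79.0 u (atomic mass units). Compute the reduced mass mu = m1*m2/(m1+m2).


mu = m1 * m2 / (m1 + m2)
= 29.36 * 79.0 / (29.36 + 79.0)
= 2319.44 / 108.36
= 21.4049 u

21.4049


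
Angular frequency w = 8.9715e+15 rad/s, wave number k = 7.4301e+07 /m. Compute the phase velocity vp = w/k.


vp = w / k
= 8.9715e+15 / 7.4301e+07
= 1.2075e+08 m/s

1.2075e+08


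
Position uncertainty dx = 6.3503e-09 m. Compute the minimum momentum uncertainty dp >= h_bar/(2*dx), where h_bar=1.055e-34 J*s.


dp = h_bar / (2 * dx)
= 1.055e-34 / (2 * 6.3503e-09)
= 1.055e-34 / 1.2701e-08
= 8.3067e-27 kg*m/s

8.3067e-27


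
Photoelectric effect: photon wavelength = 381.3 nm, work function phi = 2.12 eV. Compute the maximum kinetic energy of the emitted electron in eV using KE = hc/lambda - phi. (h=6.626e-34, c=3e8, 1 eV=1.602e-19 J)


E_photon = hc / lambda
= (6.626e-34)(3e8) / (381.3e-9)
= 5.2132e-19 J
= 3.2542 eV
KE = E_photon - phi
= 3.2542 - 2.12
= 1.1342 eV

1.1342


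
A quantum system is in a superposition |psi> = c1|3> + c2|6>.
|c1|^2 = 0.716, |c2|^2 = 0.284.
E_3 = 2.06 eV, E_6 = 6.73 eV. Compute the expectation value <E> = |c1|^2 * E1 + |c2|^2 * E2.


<E> = |c1|^2 * E1 + |c2|^2 * E2
= 0.716 * 2.06 + 0.284 * 6.73
= 1.475 + 1.9113
= 3.3863 eV

3.3863


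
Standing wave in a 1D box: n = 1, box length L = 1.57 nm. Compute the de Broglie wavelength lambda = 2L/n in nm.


lambda = 2L / n
= 2 * 1.57 / 1
= 3.14 / 1
= 3.14 nm

3.14


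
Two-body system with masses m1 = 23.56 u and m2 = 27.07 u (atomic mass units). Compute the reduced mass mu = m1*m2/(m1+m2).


mu = m1 * m2 / (m1 + m2)
= 23.56 * 27.07 / (23.56 + 27.07)
= 637.7692 / 50.63
= 12.5967 u

12.5967


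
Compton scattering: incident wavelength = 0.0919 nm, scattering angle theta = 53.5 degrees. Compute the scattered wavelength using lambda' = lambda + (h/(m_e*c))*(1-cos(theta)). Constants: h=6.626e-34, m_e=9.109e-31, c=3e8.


Compton wavelength: h/(m_e*c) = 2.4247e-12 m
d_lambda = 2.4247e-12 * (1 - cos(53.5 deg))
= 2.4247e-12 * 0.405177
= 9.8244e-13 m = 0.000982 nm
lambda' = 0.0919 + 0.000982
= 0.092882 nm

0.092882


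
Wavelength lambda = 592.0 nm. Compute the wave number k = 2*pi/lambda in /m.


k = 2 * pi / lambda
= 6.2832 / (592.0e-9)
= 6.2832 / 5.9200e-07
= 1.0613e+07 /m

1.0613e+07


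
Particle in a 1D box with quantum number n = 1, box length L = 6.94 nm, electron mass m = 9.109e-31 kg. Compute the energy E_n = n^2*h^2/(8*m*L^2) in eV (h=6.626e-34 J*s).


E = n^2 * h^2 / (8 * m * L^2)
= 1^2 * (6.626e-34)^2 / (8 * 9.109e-31 * (6.94e-9)^2)
= 1 * 4.3904e-67 / (8 * 9.109e-31 * 4.8164e-17)
= 1.2509e-21 J
= 0.0078 eV

0.0078


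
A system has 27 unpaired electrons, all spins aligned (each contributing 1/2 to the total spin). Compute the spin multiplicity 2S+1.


Total spin S = N * (1/2) = 27 * 0.5 = 13.5
Spin multiplicity = 2S + 1
= 2 * 13.5 + 1
= 28

28


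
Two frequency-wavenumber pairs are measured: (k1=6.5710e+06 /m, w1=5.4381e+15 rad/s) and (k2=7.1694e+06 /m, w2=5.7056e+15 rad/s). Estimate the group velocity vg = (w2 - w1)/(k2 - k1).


vg = (w2 - w1) / (k2 - k1)
= (5.7056e+15 - 5.4381e+15) / (7.1694e+06 - 6.5710e+06)
= 2.6750e+14 / 5.9840e+05
= 4.4703e+08 m/s

4.4703e+08


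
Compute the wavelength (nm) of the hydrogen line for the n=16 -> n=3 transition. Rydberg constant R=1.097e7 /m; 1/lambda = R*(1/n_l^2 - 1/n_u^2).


1/lambda = R * (1/n_l^2 - 1/n_u^2)
= 1.097e7 * (1/3^2 - 1/16^2)
= 1.097e7 * (0.111111 - 0.003906)
= 1.097e7 * 0.107205
= 1.1760e+06 /m
lambda = 1 / 1.1760e+06 = 850.3131 nm

850.3131


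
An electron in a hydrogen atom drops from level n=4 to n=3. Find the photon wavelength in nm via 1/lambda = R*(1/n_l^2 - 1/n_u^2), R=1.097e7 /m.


1/lambda = R * (1/n_l^2 - 1/n_u^2)
= 1.097e7 * (1/3^2 - 1/4^2)
= 1.097e7 * (0.111111 - 0.0625)
= 1.097e7 * 0.048611
= 5.3326e+05 /m
lambda = 1 / 5.3326e+05 = 1875.2442 nm

1875.2442


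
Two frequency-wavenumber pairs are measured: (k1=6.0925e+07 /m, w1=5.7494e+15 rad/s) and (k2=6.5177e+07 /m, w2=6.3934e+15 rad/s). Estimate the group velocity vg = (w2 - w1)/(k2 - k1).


vg = (w2 - w1) / (k2 - k1)
= (6.3934e+15 - 5.7494e+15) / (6.5177e+07 - 6.0925e+07)
= 6.4400e+14 / 4.2520e+06
= 1.5146e+08 m/s

1.5146e+08


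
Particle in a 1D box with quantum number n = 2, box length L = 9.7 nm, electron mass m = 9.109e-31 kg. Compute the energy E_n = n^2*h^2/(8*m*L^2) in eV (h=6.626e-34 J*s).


E = n^2 * h^2 / (8 * m * L^2)
= 2^2 * (6.626e-34)^2 / (8 * 9.109e-31 * (9.7e-9)^2)
= 4 * 4.3904e-67 / (8 * 9.109e-31 * 9.4090e-17)
= 2.5613e-21 J
= 0.016 eV

0.016


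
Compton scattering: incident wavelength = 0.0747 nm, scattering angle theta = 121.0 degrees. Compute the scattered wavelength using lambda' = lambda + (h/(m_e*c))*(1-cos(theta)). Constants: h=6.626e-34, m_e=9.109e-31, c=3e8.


Compton wavelength: h/(m_e*c) = 2.4247e-12 m
d_lambda = 2.4247e-12 * (1 - cos(121.0 deg))
= 2.4247e-12 * 1.515038
= 3.6735e-12 m = 0.003674 nm
lambda' = 0.0747 + 0.003674
= 0.078374 nm

0.078374


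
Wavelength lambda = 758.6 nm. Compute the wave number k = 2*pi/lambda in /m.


k = 2 * pi / lambda
= 6.2832 / (758.6e-9)
= 6.2832 / 7.5860e-07
= 8.2826e+06 /m

8.2826e+06


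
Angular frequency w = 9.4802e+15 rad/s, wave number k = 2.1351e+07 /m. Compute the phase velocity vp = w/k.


vp = w / k
= 9.4802e+15 / 2.1351e+07
= 4.4402e+08 m/s

4.4402e+08


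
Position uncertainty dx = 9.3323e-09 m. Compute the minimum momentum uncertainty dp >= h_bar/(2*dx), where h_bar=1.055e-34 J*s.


dp = h_bar / (2 * dx)
= 1.055e-34 / (2 * 9.3323e-09)
= 1.055e-34 / 1.8665e-08
= 5.6524e-27 kg*m/s

5.6524e-27


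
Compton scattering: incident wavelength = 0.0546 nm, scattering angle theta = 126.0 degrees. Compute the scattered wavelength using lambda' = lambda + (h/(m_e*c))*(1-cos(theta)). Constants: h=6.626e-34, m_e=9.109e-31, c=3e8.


Compton wavelength: h/(m_e*c) = 2.4247e-12 m
d_lambda = 2.4247e-12 * (1 - cos(126.0 deg))
= 2.4247e-12 * 1.587785
= 3.8499e-12 m = 0.00385 nm
lambda' = 0.0546 + 0.00385
= 0.05845 nm

0.05845


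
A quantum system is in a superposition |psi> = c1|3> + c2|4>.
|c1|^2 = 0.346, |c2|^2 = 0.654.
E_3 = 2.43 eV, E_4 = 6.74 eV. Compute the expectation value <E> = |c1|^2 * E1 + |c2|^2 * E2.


<E> = |c1|^2 * E1 + |c2|^2 * E2
= 0.346 * 2.43 + 0.654 * 6.74
= 0.8408 + 4.408
= 5.2487 eV

5.2487


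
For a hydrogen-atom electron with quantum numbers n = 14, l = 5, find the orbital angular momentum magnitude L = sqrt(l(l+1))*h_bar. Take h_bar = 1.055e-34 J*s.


L = sqrt(l*(l+1)) * h_bar
= sqrt(5 * 6) * 1.055e-34
= sqrt(30) * 1.055e-34
= 5.4772 * 1.055e-34
= 5.7785e-34 J*s

5.7785e-34


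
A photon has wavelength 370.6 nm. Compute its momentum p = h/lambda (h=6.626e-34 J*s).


p = h / lambda
= 6.626e-34 / (370.6e-9)
= 6.626e-34 / 3.7060e-07
= 1.7879e-27 kg*m/s

1.7879e-27


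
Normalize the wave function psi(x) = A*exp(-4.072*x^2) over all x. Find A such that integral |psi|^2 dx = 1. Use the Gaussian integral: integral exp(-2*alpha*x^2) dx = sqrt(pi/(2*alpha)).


integral |psi|^2 dx = A^2 * sqrt(pi/(2*alpha)) = 1
A^2 = sqrt(2*alpha/pi)
= sqrt(2 * 4.072 / pi)
= 1.610067
A = sqrt(1.610067)
= 1.2689

1.2689


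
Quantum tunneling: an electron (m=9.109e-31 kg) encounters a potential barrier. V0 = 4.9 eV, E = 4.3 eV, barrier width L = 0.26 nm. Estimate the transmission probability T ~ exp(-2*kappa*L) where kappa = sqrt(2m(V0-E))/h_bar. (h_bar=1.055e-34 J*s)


V0 - E = 0.6 eV = 9.6120e-20 J
kappa = sqrt(2 * m * (V0-E)) / h_bar
= sqrt(2 * 9.109e-31 * 9.6120e-20) / 1.055e-34
= 3.9665e+09 /m
2*kappa*L = 2 * 3.9665e+09 * 0.26e-9
= 2.0626
T = exp(-2.0626) = 1.271272e-01

1.271272e-01


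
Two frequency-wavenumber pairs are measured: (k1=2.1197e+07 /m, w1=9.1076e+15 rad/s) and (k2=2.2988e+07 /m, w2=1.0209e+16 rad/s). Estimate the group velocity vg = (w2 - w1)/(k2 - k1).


vg = (w2 - w1) / (k2 - k1)
= (1.0209e+16 - 9.1076e+15) / (2.2988e+07 - 2.1197e+07)
= 1.1014e+15 / 1.7910e+06
= 6.1496e+08 m/s

6.1496e+08


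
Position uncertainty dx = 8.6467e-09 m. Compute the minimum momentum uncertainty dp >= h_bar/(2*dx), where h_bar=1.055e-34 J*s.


dp = h_bar / (2 * dx)
= 1.055e-34 / (2 * 8.6467e-09)
= 1.055e-34 / 1.7293e-08
= 6.1006e-27 kg*m/s

6.1006e-27


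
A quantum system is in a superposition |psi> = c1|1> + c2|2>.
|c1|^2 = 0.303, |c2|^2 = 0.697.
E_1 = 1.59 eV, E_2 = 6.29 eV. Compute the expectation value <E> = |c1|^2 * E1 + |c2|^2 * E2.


<E> = |c1|^2 * E1 + |c2|^2 * E2
= 0.303 * 1.59 + 0.697 * 6.29
= 0.4818 + 4.3841
= 4.8659 eV

4.8659


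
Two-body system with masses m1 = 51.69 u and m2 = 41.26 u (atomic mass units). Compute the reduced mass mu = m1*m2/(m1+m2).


mu = m1 * m2 / (m1 + m2)
= 51.69 * 41.26 / (51.69 + 41.26)
= 2132.7294 / 92.95
= 22.9449 u

22.9449


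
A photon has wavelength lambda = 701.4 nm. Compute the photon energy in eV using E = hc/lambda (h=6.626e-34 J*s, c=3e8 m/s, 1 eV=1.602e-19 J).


E = hc / lambda
= (6.626e-34)(3e8) / (701.4e-9)
= 1.9878e-25 / 7.0140e-07
= 2.8340e-19 J
Converting to eV: 2.8340e-19 / 1.602e-19
= 1.7691 eV

1.7691


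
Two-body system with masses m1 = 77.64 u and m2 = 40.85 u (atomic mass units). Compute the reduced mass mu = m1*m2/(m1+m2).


mu = m1 * m2 / (m1 + m2)
= 77.64 * 40.85 / (77.64 + 40.85)
= 3171.594 / 118.49
= 26.7668 u

26.7668


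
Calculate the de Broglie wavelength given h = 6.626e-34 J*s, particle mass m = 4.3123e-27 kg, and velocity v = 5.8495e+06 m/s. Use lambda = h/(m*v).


lambda = h / (m * v)
= 6.626e-34 / (4.3123e-27 * 5.8495e+06)
= 6.626e-34 / 2.5225e-20
= 2.6268e-14 m

2.6268e-14


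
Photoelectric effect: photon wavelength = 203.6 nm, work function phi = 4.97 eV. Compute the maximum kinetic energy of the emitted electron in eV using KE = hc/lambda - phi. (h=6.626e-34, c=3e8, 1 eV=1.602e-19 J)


E_photon = hc / lambda
= (6.626e-34)(3e8) / (203.6e-9)
= 9.7633e-19 J
= 6.0944 eV
KE = E_photon - phi
= 6.0944 - 4.97
= 1.1244 eV

1.1244


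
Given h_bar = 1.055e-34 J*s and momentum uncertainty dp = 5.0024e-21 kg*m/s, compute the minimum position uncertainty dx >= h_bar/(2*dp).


dx = h_bar / (2 * dp)
= 1.055e-34 / (2 * 5.0024e-21)
= 1.055e-34 / 1.0005e-20
= 1.0545e-14 m

1.0545e-14


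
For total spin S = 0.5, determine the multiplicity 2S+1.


Spin multiplicity = 2S + 1
= 2 * 0.5 + 1
= 1.0 + 1
= 2

2


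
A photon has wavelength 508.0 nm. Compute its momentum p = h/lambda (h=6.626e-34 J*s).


p = h / lambda
= 6.626e-34 / (508.0e-9)
= 6.626e-34 / 5.0800e-07
= 1.3043e-27 kg*m/s

1.3043e-27


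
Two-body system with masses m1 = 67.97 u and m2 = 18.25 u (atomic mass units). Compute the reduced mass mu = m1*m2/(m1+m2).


mu = m1 * m2 / (m1 + m2)
= 67.97 * 18.25 / (67.97 + 18.25)
= 1240.4525 / 86.22
= 14.3871 u

14.3871


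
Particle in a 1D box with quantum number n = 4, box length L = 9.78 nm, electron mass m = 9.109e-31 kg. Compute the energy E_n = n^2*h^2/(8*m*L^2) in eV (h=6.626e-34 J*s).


E = n^2 * h^2 / (8 * m * L^2)
= 4^2 * (6.626e-34)^2 / (8 * 9.109e-31 * (9.78e-9)^2)
= 16 * 4.3904e-67 / (8 * 9.109e-31 * 9.5648e-17)
= 1.0078e-20 J
= 0.0629 eV

0.0629


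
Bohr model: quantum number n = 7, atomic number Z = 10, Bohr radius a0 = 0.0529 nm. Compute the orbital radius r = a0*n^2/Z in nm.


r = a0 * n^2 / Z
= 0.0529 * 7^2 / 10
= 0.0529 * 49 / 10
= 0.2592 nm

0.2592


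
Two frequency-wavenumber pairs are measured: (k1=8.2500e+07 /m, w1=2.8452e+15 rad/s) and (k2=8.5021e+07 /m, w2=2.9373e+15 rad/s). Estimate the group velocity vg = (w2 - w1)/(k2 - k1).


vg = (w2 - w1) / (k2 - k1)
= (2.9373e+15 - 2.8452e+15) / (8.5021e+07 - 8.2500e+07)
= 9.2100e+13 / 2.5210e+06
= 3.6533e+07 m/s

3.6533e+07


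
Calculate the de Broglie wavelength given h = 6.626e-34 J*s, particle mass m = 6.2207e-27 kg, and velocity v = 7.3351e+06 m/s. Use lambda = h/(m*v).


lambda = h / (m * v)
= 6.626e-34 / (6.2207e-27 * 7.3351e+06)
= 6.626e-34 / 4.5629e-20
= 1.4521e-14 m

1.4521e-14


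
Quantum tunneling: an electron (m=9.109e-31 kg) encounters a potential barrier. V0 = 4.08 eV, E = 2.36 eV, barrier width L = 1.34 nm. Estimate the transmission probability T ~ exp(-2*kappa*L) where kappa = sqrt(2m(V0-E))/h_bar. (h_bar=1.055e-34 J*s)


V0 - E = 1.72 eV = 2.7554e-19 J
kappa = sqrt(2 * m * (V0-E)) / h_bar
= sqrt(2 * 9.109e-31 * 2.7554e-19) / 1.055e-34
= 6.7157e+09 /m
2*kappa*L = 2 * 6.7157e+09 * 1.34e-9
= 17.9982
T = exp(-17.9982) = 1.525799e-08

1.525799e-08


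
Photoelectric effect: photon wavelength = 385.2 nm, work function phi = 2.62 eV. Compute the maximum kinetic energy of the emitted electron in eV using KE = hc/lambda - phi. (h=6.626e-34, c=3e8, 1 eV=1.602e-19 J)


E_photon = hc / lambda
= (6.626e-34)(3e8) / (385.2e-9)
= 5.1604e-19 J
= 3.2212 eV
KE = E_photon - phi
= 3.2212 - 2.62
= 0.6012 eV

0.6012


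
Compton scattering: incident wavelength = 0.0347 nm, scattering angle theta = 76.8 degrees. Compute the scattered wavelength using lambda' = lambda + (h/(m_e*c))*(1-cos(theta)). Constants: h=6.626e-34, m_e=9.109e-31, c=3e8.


Compton wavelength: h/(m_e*c) = 2.4247e-12 m
d_lambda = 2.4247e-12 * (1 - cos(76.8 deg))
= 2.4247e-12 * 0.771649
= 1.8710e-12 m = 0.001871 nm
lambda' = 0.0347 + 0.001871
= 0.036571 nm

0.036571


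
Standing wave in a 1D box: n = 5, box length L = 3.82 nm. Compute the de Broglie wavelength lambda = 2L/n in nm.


lambda = 2L / n
= 2 * 3.82 / 5
= 7.64 / 5
= 1.528 nm

1.528


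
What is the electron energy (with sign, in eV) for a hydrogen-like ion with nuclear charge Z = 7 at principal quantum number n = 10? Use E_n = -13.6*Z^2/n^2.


E_n = -13.6 * Z^2 / n^2
= -13.6 * 7^2 / 10^2
= -13.6 * 49 / 100
= -6.664 eV

-6.664


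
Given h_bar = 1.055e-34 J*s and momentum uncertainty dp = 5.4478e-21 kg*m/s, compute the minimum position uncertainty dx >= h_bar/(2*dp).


dx = h_bar / (2 * dp)
= 1.055e-34 / (2 * 5.4478e-21)
= 1.055e-34 / 1.0896e-20
= 9.6828e-15 m

9.6828e-15


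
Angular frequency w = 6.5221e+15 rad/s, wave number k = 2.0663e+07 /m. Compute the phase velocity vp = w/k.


vp = w / k
= 6.5221e+15 / 2.0663e+07
= 3.1564e+08 m/s

3.1564e+08


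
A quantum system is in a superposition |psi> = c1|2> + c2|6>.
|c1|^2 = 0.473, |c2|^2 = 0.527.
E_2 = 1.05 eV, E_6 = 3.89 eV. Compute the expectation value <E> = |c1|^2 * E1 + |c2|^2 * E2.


<E> = |c1|^2 * E1 + |c2|^2 * E2
= 0.473 * 1.05 + 0.527 * 3.89
= 0.4966 + 2.05
= 2.5467 eV

2.5467


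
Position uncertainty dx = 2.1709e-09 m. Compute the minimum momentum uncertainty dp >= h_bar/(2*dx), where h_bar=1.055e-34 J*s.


dp = h_bar / (2 * dx)
= 1.055e-34 / (2 * 2.1709e-09)
= 1.055e-34 / 4.3418e-09
= 2.4299e-26 kg*m/s

2.4299e-26


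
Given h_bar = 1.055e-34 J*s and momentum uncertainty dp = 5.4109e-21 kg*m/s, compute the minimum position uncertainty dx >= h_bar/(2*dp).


dx = h_bar / (2 * dp)
= 1.055e-34 / (2 * 5.4109e-21)
= 1.055e-34 / 1.0822e-20
= 9.7488e-15 m

9.7488e-15


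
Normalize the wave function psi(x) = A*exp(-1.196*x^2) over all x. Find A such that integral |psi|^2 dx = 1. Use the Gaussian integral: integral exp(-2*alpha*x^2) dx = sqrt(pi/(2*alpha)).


integral |psi|^2 dx = A^2 * sqrt(pi/(2*alpha)) = 1
A^2 = sqrt(2*alpha/pi)
= sqrt(2 * 1.196 / pi)
= 0.872581
A = sqrt(0.872581)
= 0.9341

0.9341


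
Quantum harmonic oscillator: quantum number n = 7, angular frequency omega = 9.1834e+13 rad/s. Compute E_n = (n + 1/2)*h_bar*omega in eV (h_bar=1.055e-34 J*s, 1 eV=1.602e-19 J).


E = (n + 1/2) * h_bar * omega
= (7 + 0.5) * 1.055e-34 * 9.1834e+13
= 7.5 * 9.6885e-21
= 7.2664e-20 J
= 0.4536 eV

0.4536


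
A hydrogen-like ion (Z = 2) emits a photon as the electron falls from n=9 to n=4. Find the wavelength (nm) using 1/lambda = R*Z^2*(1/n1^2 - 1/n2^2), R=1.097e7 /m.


1/lambda = R * Z^2 * (1/n1^2 - 1/n2^2)
= 1.097e7 * 2^2 * (1/4^2 - 1/9^2)
= 1.097e7 * 4 * (0.0625 - 0.012346)
= 2.2008e+06 /m
lambda = 1 / 2.2008e+06
= 454.3861 nm

454.3861


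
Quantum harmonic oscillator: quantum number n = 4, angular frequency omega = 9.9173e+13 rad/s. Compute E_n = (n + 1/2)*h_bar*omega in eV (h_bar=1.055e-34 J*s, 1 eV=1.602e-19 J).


E = (n + 1/2) * h_bar * omega
= (4 + 0.5) * 1.055e-34 * 9.9173e+13
= 4.5 * 1.0463e-20
= 4.7082e-20 J
= 0.2939 eV

0.2939


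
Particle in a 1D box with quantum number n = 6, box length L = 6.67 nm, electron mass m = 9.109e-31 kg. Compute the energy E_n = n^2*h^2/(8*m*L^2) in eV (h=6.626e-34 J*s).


E = n^2 * h^2 / (8 * m * L^2)
= 6^2 * (6.626e-34)^2 / (8 * 9.109e-31 * (6.67e-9)^2)
= 36 * 4.3904e-67 / (8 * 9.109e-31 * 4.4489e-17)
= 4.8752e-20 J
= 0.3043 eV

0.3043


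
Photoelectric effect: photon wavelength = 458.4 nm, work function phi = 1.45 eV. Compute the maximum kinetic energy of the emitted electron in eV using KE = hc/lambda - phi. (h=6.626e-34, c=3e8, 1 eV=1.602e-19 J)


E_photon = hc / lambda
= (6.626e-34)(3e8) / (458.4e-9)
= 4.3364e-19 J
= 2.7069 eV
KE = E_photon - phi
= 2.7069 - 1.45
= 1.2569 eV

1.2569


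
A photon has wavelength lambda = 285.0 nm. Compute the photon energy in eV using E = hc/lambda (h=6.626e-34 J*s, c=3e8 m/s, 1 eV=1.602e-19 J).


E = hc / lambda
= (6.626e-34)(3e8) / (285.0e-9)
= 1.9878e-25 / 2.8500e-07
= 6.9747e-19 J
Converting to eV: 6.9747e-19 / 1.602e-19
= 4.3538 eV

4.3538


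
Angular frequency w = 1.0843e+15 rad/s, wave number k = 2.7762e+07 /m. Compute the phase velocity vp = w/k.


vp = w / k
= 1.0843e+15 / 2.7762e+07
= 3.9057e+07 m/s

3.9057e+07


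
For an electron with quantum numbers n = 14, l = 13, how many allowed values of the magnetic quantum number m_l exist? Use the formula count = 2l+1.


m_l ranges from -l to +l in integer steps
So m_l goes from -13 to +13
Count = 2l + 1 = 2*13 + 1
= 27

27


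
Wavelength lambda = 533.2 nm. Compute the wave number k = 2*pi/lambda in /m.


k = 2 * pi / lambda
= 6.2832 / (533.2e-9)
= 6.2832 / 5.3320e-07
= 1.1784e+07 /m

1.1784e+07


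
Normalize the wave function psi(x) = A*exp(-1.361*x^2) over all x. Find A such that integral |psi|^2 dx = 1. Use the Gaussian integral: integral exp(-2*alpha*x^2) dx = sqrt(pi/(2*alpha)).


integral |psi|^2 dx = A^2 * sqrt(pi/(2*alpha)) = 1
A^2 = sqrt(2*alpha/pi)
= sqrt(2 * 1.361 / pi)
= 0.930827
A = sqrt(0.930827)
= 0.9648

0.9648


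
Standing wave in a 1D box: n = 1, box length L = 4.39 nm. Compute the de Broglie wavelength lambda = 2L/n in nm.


lambda = 2L / n
= 2 * 4.39 / 1
= 8.78 / 1
= 8.78 nm

8.78


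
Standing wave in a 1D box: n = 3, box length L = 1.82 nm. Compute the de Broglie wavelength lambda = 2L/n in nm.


lambda = 2L / n
= 2 * 1.82 / 3
= 3.64 / 3
= 1.2133 nm

1.2133


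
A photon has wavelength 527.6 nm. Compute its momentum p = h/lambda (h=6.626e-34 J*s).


p = h / lambda
= 6.626e-34 / (527.6e-9)
= 6.626e-34 / 5.2760e-07
= 1.2559e-27 kg*m/s

1.2559e-27


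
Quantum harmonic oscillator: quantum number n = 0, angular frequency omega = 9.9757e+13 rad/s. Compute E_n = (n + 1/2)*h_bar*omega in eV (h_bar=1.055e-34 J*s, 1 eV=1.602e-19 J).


E = (n + 1/2) * h_bar * omega
= (0 + 0.5) * 1.055e-34 * 9.9757e+13
= 0.5 * 1.0524e-20
= 5.2622e-21 J
= 0.0328 eV

0.0328


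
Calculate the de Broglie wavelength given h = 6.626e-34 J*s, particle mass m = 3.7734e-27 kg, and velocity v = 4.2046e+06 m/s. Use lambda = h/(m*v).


lambda = h / (m * v)
= 6.626e-34 / (3.7734e-27 * 4.2046e+06)
= 6.626e-34 / 1.5866e-20
= 4.1763e-14 m

4.1763e-14
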